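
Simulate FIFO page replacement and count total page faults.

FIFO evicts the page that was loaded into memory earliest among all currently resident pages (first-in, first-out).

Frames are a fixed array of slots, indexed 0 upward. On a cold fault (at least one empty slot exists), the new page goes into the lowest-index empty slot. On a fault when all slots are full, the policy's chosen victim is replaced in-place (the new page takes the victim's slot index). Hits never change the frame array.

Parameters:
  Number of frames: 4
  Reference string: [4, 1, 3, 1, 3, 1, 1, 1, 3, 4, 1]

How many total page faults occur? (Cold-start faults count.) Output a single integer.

Answer: 3

Derivation:
Step 0: ref 4 → FAULT, frames=[4,-,-,-]
Step 1: ref 1 → FAULT, frames=[4,1,-,-]
Step 2: ref 3 → FAULT, frames=[4,1,3,-]
Step 3: ref 1 → HIT, frames=[4,1,3,-]
Step 4: ref 3 → HIT, frames=[4,1,3,-]
Step 5: ref 1 → HIT, frames=[4,1,3,-]
Step 6: ref 1 → HIT, frames=[4,1,3,-]
Step 7: ref 1 → HIT, frames=[4,1,3,-]
Step 8: ref 3 → HIT, frames=[4,1,3,-]
Step 9: ref 4 → HIT, frames=[4,1,3,-]
Step 10: ref 1 → HIT, frames=[4,1,3,-]
Total faults: 3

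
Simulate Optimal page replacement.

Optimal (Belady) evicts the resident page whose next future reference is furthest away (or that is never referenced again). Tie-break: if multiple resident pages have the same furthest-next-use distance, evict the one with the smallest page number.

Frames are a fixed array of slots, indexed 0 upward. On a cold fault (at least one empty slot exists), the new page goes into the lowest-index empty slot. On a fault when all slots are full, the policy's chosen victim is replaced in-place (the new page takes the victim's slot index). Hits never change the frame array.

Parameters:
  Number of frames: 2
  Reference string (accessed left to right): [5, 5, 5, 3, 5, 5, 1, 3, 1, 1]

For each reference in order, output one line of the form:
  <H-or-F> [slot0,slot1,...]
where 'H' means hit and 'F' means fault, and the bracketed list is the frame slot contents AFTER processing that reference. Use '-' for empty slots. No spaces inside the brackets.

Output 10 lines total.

F [5,-]
H [5,-]
H [5,-]
F [5,3]
H [5,3]
H [5,3]
F [1,3]
H [1,3]
H [1,3]
H [1,3]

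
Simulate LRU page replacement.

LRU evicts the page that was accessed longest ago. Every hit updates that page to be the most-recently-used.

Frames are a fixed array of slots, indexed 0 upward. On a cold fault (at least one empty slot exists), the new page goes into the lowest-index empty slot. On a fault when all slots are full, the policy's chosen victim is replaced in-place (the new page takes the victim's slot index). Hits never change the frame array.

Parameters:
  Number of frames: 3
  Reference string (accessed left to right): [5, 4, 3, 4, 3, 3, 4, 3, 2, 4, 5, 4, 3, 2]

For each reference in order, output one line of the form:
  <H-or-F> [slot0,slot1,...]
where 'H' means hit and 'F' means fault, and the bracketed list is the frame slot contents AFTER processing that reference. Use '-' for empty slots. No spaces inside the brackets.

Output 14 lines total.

F [5,-,-]
F [5,4,-]
F [5,4,3]
H [5,4,3]
H [5,4,3]
H [5,4,3]
H [5,4,3]
H [5,4,3]
F [2,4,3]
H [2,4,3]
F [2,4,5]
H [2,4,5]
F [3,4,5]
F [3,4,2]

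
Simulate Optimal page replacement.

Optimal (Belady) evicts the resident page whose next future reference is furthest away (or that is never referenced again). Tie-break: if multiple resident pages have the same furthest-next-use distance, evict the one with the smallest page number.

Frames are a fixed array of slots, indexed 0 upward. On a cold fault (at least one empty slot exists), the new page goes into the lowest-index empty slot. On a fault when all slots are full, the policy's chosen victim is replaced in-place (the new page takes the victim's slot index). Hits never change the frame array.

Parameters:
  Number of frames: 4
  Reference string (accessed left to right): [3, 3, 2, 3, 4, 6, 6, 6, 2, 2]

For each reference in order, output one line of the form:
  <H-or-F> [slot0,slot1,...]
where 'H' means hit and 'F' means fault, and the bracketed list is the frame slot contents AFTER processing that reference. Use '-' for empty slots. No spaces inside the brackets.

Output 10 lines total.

F [3,-,-,-]
H [3,-,-,-]
F [3,2,-,-]
H [3,2,-,-]
F [3,2,4,-]
F [3,2,4,6]
H [3,2,4,6]
H [3,2,4,6]
H [3,2,4,6]
H [3,2,4,6]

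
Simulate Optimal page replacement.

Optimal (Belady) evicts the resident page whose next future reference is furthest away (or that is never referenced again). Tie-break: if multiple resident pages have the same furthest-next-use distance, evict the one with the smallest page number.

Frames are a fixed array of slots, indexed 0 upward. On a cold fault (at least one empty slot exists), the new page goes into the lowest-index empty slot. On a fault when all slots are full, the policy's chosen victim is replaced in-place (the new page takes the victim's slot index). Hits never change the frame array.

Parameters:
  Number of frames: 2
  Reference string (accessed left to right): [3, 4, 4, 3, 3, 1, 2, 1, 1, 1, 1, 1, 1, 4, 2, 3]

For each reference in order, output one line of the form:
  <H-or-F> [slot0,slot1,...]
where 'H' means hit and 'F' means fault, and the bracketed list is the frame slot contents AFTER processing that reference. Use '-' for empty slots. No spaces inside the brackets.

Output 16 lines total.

F [3,-]
F [3,4]
H [3,4]
H [3,4]
H [3,4]
F [1,4]
F [1,2]
H [1,2]
H [1,2]
H [1,2]
H [1,2]
H [1,2]
H [1,2]
F [4,2]
H [4,2]
F [4,3]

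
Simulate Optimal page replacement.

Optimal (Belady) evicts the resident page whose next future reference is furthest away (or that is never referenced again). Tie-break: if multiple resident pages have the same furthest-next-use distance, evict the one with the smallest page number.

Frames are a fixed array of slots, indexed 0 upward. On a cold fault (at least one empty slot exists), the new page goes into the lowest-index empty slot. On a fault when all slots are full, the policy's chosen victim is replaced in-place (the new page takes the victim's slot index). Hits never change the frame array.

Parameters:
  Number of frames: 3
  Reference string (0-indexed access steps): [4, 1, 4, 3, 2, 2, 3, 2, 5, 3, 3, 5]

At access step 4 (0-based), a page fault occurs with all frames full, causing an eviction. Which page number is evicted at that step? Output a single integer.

Step 0: ref 4 -> FAULT, frames=[4,-,-]
Step 1: ref 1 -> FAULT, frames=[4,1,-]
Step 2: ref 4 -> HIT, frames=[4,1,-]
Step 3: ref 3 -> FAULT, frames=[4,1,3]
Step 4: ref 2 -> FAULT, evict 1, frames=[4,2,3]
At step 4: evicted page 1

Answer: 1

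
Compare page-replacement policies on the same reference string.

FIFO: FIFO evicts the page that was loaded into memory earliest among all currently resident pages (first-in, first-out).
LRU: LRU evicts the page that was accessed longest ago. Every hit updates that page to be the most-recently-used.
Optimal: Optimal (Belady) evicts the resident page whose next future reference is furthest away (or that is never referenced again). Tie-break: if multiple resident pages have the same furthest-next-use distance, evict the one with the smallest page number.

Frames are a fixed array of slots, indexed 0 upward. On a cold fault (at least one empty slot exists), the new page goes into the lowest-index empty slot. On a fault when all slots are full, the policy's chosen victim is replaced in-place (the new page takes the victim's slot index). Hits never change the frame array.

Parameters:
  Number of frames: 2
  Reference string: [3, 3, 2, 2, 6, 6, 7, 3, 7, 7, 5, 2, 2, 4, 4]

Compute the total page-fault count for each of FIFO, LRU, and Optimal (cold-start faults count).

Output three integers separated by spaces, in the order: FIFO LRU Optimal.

--- FIFO ---
  step 0: ref 3 -> FAULT, frames=[3,-] (faults so far: 1)
  step 1: ref 3 -> HIT, frames=[3,-] (faults so far: 1)
  step 2: ref 2 -> FAULT, frames=[3,2] (faults so far: 2)
  step 3: ref 2 -> HIT, frames=[3,2] (faults so far: 2)
  step 4: ref 6 -> FAULT, evict 3, frames=[6,2] (faults so far: 3)
  step 5: ref 6 -> HIT, frames=[6,2] (faults so far: 3)
  step 6: ref 7 -> FAULT, evict 2, frames=[6,7] (faults so far: 4)
  step 7: ref 3 -> FAULT, evict 6, frames=[3,7] (faults so far: 5)
  step 8: ref 7 -> HIT, frames=[3,7] (faults so far: 5)
  step 9: ref 7 -> HIT, frames=[3,7] (faults so far: 5)
  step 10: ref 5 -> FAULT, evict 7, frames=[3,5] (faults so far: 6)
  step 11: ref 2 -> FAULT, evict 3, frames=[2,5] (faults so far: 7)
  step 12: ref 2 -> HIT, frames=[2,5] (faults so far: 7)
  step 13: ref 4 -> FAULT, evict 5, frames=[2,4] (faults so far: 8)
  step 14: ref 4 -> HIT, frames=[2,4] (faults so far: 8)
  FIFO total faults: 8
--- LRU ---
  step 0: ref 3 -> FAULT, frames=[3,-] (faults so far: 1)
  step 1: ref 3 -> HIT, frames=[3,-] (faults so far: 1)
  step 2: ref 2 -> FAULT, frames=[3,2] (faults so far: 2)
  step 3: ref 2 -> HIT, frames=[3,2] (faults so far: 2)
  step 4: ref 6 -> FAULT, evict 3, frames=[6,2] (faults so far: 3)
  step 5: ref 6 -> HIT, frames=[6,2] (faults so far: 3)
  step 6: ref 7 -> FAULT, evict 2, frames=[6,7] (faults so far: 4)
  step 7: ref 3 -> FAULT, evict 6, frames=[3,7] (faults so far: 5)
  step 8: ref 7 -> HIT, frames=[3,7] (faults so far: 5)
  step 9: ref 7 -> HIT, frames=[3,7] (faults so far: 5)
  step 10: ref 5 -> FAULT, evict 3, frames=[5,7] (faults so far: 6)
  step 11: ref 2 -> FAULT, evict 7, frames=[5,2] (faults so far: 7)
  step 12: ref 2 -> HIT, frames=[5,2] (faults so far: 7)
  step 13: ref 4 -> FAULT, evict 5, frames=[4,2] (faults so far: 8)
  step 14: ref 4 -> HIT, frames=[4,2] (faults so far: 8)
  LRU total faults: 8
--- Optimal ---
  step 0: ref 3 -> FAULT, frames=[3,-] (faults so far: 1)
  step 1: ref 3 -> HIT, frames=[3,-] (faults so far: 1)
  step 2: ref 2 -> FAULT, frames=[3,2] (faults so far: 2)
  step 3: ref 2 -> HIT, frames=[3,2] (faults so far: 2)
  step 4: ref 6 -> FAULT, evict 2, frames=[3,6] (faults so far: 3)
  step 5: ref 6 -> HIT, frames=[3,6] (faults so far: 3)
  step 6: ref 7 -> FAULT, evict 6, frames=[3,7] (faults so far: 4)
  step 7: ref 3 -> HIT, frames=[3,7] (faults so far: 4)
  step 8: ref 7 -> HIT, frames=[3,7] (faults so far: 4)
  step 9: ref 7 -> HIT, frames=[3,7] (faults so far: 4)
  step 10: ref 5 -> FAULT, evict 3, frames=[5,7] (faults so far: 5)
  step 11: ref 2 -> FAULT, evict 5, frames=[2,7] (faults so far: 6)
  step 12: ref 2 -> HIT, frames=[2,7] (faults so far: 6)
  step 13: ref 4 -> FAULT, evict 2, frames=[4,7] (faults so far: 7)
  step 14: ref 4 -> HIT, frames=[4,7] (faults so far: 7)
  Optimal total faults: 7

Answer: 8 8 7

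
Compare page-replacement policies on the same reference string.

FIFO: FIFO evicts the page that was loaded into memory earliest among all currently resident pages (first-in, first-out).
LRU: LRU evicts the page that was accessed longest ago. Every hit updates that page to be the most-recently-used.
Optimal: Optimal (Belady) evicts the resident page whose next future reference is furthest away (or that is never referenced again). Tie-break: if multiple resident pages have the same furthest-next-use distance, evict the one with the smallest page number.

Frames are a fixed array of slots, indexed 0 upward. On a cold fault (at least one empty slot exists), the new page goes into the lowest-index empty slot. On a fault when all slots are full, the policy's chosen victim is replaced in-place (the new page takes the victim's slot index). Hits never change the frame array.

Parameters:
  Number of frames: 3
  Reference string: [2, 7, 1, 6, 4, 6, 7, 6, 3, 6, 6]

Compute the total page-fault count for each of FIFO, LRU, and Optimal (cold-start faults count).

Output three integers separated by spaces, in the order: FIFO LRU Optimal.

Answer: 8 7 6

Derivation:
--- FIFO ---
  step 0: ref 2 -> FAULT, frames=[2,-,-] (faults so far: 1)
  step 1: ref 7 -> FAULT, frames=[2,7,-] (faults so far: 2)
  step 2: ref 1 -> FAULT, frames=[2,7,1] (faults so far: 3)
  step 3: ref 6 -> FAULT, evict 2, frames=[6,7,1] (faults so far: 4)
  step 4: ref 4 -> FAULT, evict 7, frames=[6,4,1] (faults so far: 5)
  step 5: ref 6 -> HIT, frames=[6,4,1] (faults so far: 5)
  step 6: ref 7 -> FAULT, evict 1, frames=[6,4,7] (faults so far: 6)
  step 7: ref 6 -> HIT, frames=[6,4,7] (faults so far: 6)
  step 8: ref 3 -> FAULT, evict 6, frames=[3,4,7] (faults so far: 7)
  step 9: ref 6 -> FAULT, evict 4, frames=[3,6,7] (faults so far: 8)
  step 10: ref 6 -> HIT, frames=[3,6,7] (faults so far: 8)
  FIFO total faults: 8
--- LRU ---
  step 0: ref 2 -> FAULT, frames=[2,-,-] (faults so far: 1)
  step 1: ref 7 -> FAULT, frames=[2,7,-] (faults so far: 2)
  step 2: ref 1 -> FAULT, frames=[2,7,1] (faults so far: 3)
  step 3: ref 6 -> FAULT, evict 2, frames=[6,7,1] (faults so far: 4)
  step 4: ref 4 -> FAULT, evict 7, frames=[6,4,1] (faults so far: 5)
  step 5: ref 6 -> HIT, frames=[6,4,1] (faults so far: 5)
  step 6: ref 7 -> FAULT, evict 1, frames=[6,4,7] (faults so far: 6)
  step 7: ref 6 -> HIT, frames=[6,4,7] (faults so far: 6)
  step 8: ref 3 -> FAULT, evict 4, frames=[6,3,7] (faults so far: 7)
  step 9: ref 6 -> HIT, frames=[6,3,7] (faults so far: 7)
  step 10: ref 6 -> HIT, frames=[6,3,7] (faults so far: 7)
  LRU total faults: 7
--- Optimal ---
  step 0: ref 2 -> FAULT, frames=[2,-,-] (faults so far: 1)
  step 1: ref 7 -> FAULT, frames=[2,7,-] (faults so far: 2)
  step 2: ref 1 -> FAULT, frames=[2,7,1] (faults so far: 3)
  step 3: ref 6 -> FAULT, evict 1, frames=[2,7,6] (faults so far: 4)
  step 4: ref 4 -> FAULT, evict 2, frames=[4,7,6] (faults so far: 5)
  step 5: ref 6 -> HIT, frames=[4,7,6] (faults so far: 5)
  step 6: ref 7 -> HIT, frames=[4,7,6] (faults so far: 5)
  step 7: ref 6 -> HIT, frames=[4,7,6] (faults so far: 5)
  step 8: ref 3 -> FAULT, evict 4, frames=[3,7,6] (faults so far: 6)
  step 9: ref 6 -> HIT, frames=[3,7,6] (faults so far: 6)
  step 10: ref 6 -> HIT, frames=[3,7,6] (faults so far: 6)
  Optimal total faults: 6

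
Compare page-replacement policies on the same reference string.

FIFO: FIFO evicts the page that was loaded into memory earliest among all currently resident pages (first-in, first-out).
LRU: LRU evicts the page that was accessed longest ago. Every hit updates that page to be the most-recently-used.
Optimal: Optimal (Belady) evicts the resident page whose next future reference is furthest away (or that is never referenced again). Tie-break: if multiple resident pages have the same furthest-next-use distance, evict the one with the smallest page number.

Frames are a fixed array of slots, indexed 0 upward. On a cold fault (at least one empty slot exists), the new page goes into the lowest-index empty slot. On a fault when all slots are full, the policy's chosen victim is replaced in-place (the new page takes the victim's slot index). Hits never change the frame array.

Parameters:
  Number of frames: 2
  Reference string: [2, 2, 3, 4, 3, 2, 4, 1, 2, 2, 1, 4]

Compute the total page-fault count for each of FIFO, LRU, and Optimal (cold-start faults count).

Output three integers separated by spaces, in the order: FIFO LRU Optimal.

--- FIFO ---
  step 0: ref 2 -> FAULT, frames=[2,-] (faults so far: 1)
  step 1: ref 2 -> HIT, frames=[2,-] (faults so far: 1)
  step 2: ref 3 -> FAULT, frames=[2,3] (faults so far: 2)
  step 3: ref 4 -> FAULT, evict 2, frames=[4,3] (faults so far: 3)
  step 4: ref 3 -> HIT, frames=[4,3] (faults so far: 3)
  step 5: ref 2 -> FAULT, evict 3, frames=[4,2] (faults so far: 4)
  step 6: ref 4 -> HIT, frames=[4,2] (faults so far: 4)
  step 7: ref 1 -> FAULT, evict 4, frames=[1,2] (faults so far: 5)
  step 8: ref 2 -> HIT, frames=[1,2] (faults so far: 5)
  step 9: ref 2 -> HIT, frames=[1,2] (faults so far: 5)
  step 10: ref 1 -> HIT, frames=[1,2] (faults so far: 5)
  step 11: ref 4 -> FAULT, evict 2, frames=[1,4] (faults so far: 6)
  FIFO total faults: 6
--- LRU ---
  step 0: ref 2 -> FAULT, frames=[2,-] (faults so far: 1)
  step 1: ref 2 -> HIT, frames=[2,-] (faults so far: 1)
  step 2: ref 3 -> FAULT, frames=[2,3] (faults so far: 2)
  step 3: ref 4 -> FAULT, evict 2, frames=[4,3] (faults so far: 3)
  step 4: ref 3 -> HIT, frames=[4,3] (faults so far: 3)
  step 5: ref 2 -> FAULT, evict 4, frames=[2,3] (faults so far: 4)
  step 6: ref 4 -> FAULT, evict 3, frames=[2,4] (faults so far: 5)
  step 7: ref 1 -> FAULT, evict 2, frames=[1,4] (faults so far: 6)
  step 8: ref 2 -> FAULT, evict 4, frames=[1,2] (faults so far: 7)
  step 9: ref 2 -> HIT, frames=[1,2] (faults so far: 7)
  step 10: ref 1 -> HIT, frames=[1,2] (faults so far: 7)
  step 11: ref 4 -> FAULT, evict 2, frames=[1,4] (faults so far: 8)
  LRU total faults: 8
--- Optimal ---
  step 0: ref 2 -> FAULT, frames=[2,-] (faults so far: 1)
  step 1: ref 2 -> HIT, frames=[2,-] (faults so far: 1)
  step 2: ref 3 -> FAULT, frames=[2,3] (faults so far: 2)
  step 3: ref 4 -> FAULT, evict 2, frames=[4,3] (faults so far: 3)
  step 4: ref 3 -> HIT, frames=[4,3] (faults so far: 3)
  step 5: ref 2 -> FAULT, evict 3, frames=[4,2] (faults so far: 4)
  step 6: ref 4 -> HIT, frames=[4,2] (faults so far: 4)
  step 7: ref 1 -> FAULT, evict 4, frames=[1,2] (faults so far: 5)
  step 8: ref 2 -> HIT, frames=[1,2] (faults so far: 5)
  step 9: ref 2 -> HIT, frames=[1,2] (faults so far: 5)
  step 10: ref 1 -> HIT, frames=[1,2] (faults so far: 5)
  step 11: ref 4 -> FAULT, evict 1, frames=[4,2] (faults so far: 6)
  Optimal total faults: 6

Answer: 6 8 6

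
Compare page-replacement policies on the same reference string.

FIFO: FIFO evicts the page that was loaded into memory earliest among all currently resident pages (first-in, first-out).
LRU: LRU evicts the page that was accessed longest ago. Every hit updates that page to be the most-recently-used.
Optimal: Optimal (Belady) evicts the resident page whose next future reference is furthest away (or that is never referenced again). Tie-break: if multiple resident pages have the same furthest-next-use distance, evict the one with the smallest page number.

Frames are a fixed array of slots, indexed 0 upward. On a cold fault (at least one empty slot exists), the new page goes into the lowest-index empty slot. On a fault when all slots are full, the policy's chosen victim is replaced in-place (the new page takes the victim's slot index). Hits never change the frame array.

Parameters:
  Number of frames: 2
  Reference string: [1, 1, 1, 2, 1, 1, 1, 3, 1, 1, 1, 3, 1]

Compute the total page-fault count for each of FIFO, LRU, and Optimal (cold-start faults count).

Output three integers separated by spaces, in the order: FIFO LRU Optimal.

--- FIFO ---
  step 0: ref 1 -> FAULT, frames=[1,-] (faults so far: 1)
  step 1: ref 1 -> HIT, frames=[1,-] (faults so far: 1)
  step 2: ref 1 -> HIT, frames=[1,-] (faults so far: 1)
  step 3: ref 2 -> FAULT, frames=[1,2] (faults so far: 2)
  step 4: ref 1 -> HIT, frames=[1,2] (faults so far: 2)
  step 5: ref 1 -> HIT, frames=[1,2] (faults so far: 2)
  step 6: ref 1 -> HIT, frames=[1,2] (faults so far: 2)
  step 7: ref 3 -> FAULT, evict 1, frames=[3,2] (faults so far: 3)
  step 8: ref 1 -> FAULT, evict 2, frames=[3,1] (faults so far: 4)
  step 9: ref 1 -> HIT, frames=[3,1] (faults so far: 4)
  step 10: ref 1 -> HIT, frames=[3,1] (faults so far: 4)
  step 11: ref 3 -> HIT, frames=[3,1] (faults so far: 4)
  step 12: ref 1 -> HIT, frames=[3,1] (faults so far: 4)
  FIFO total faults: 4
--- LRU ---
  step 0: ref 1 -> FAULT, frames=[1,-] (faults so far: 1)
  step 1: ref 1 -> HIT, frames=[1,-] (faults so far: 1)
  step 2: ref 1 -> HIT, frames=[1,-] (faults so far: 1)
  step 3: ref 2 -> FAULT, frames=[1,2] (faults so far: 2)
  step 4: ref 1 -> HIT, frames=[1,2] (faults so far: 2)
  step 5: ref 1 -> HIT, frames=[1,2] (faults so far: 2)
  step 6: ref 1 -> HIT, frames=[1,2] (faults so far: 2)
  step 7: ref 3 -> FAULT, evict 2, frames=[1,3] (faults so far: 3)
  step 8: ref 1 -> HIT, frames=[1,3] (faults so far: 3)
  step 9: ref 1 -> HIT, frames=[1,3] (faults so far: 3)
  step 10: ref 1 -> HIT, frames=[1,3] (faults so far: 3)
  step 11: ref 3 -> HIT, frames=[1,3] (faults so far: 3)
  step 12: ref 1 -> HIT, frames=[1,3] (faults so far: 3)
  LRU total faults: 3
--- Optimal ---
  step 0: ref 1 -> FAULT, frames=[1,-] (faults so far: 1)
  step 1: ref 1 -> HIT, frames=[1,-] (faults so far: 1)
  step 2: ref 1 -> HIT, frames=[1,-] (faults so far: 1)
  step 3: ref 2 -> FAULT, frames=[1,2] (faults so far: 2)
  step 4: ref 1 -> HIT, frames=[1,2] (faults so far: 2)
  step 5: ref 1 -> HIT, frames=[1,2] (faults so far: 2)
  step 6: ref 1 -> HIT, frames=[1,2] (faults so far: 2)
  step 7: ref 3 -> FAULT, evict 2, frames=[1,3] (faults so far: 3)
  step 8: ref 1 -> HIT, frames=[1,3] (faults so far: 3)
  step 9: ref 1 -> HIT, frames=[1,3] (faults so far: 3)
  step 10: ref 1 -> HIT, frames=[1,3] (faults so far: 3)
  step 11: ref 3 -> HIT, frames=[1,3] (faults so far: 3)
  step 12: ref 1 -> HIT, frames=[1,3] (faults so far: 3)
  Optimal total faults: 3

Answer: 4 3 3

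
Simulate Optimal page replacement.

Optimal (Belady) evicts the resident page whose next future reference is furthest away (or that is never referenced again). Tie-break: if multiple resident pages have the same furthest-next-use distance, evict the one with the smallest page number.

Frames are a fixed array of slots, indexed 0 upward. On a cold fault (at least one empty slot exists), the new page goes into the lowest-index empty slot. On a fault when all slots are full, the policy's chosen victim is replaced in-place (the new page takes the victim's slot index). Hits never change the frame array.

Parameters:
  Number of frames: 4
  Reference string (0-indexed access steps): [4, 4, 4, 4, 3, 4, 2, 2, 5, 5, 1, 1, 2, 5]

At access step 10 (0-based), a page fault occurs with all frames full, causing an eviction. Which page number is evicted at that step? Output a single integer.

Step 0: ref 4 -> FAULT, frames=[4,-,-,-]
Step 1: ref 4 -> HIT, frames=[4,-,-,-]
Step 2: ref 4 -> HIT, frames=[4,-,-,-]
Step 3: ref 4 -> HIT, frames=[4,-,-,-]
Step 4: ref 3 -> FAULT, frames=[4,3,-,-]
Step 5: ref 4 -> HIT, frames=[4,3,-,-]
Step 6: ref 2 -> FAULT, frames=[4,3,2,-]
Step 7: ref 2 -> HIT, frames=[4,3,2,-]
Step 8: ref 5 -> FAULT, frames=[4,3,2,5]
Step 9: ref 5 -> HIT, frames=[4,3,2,5]
Step 10: ref 1 -> FAULT, evict 3, frames=[4,1,2,5]
At step 10: evicted page 3

Answer: 3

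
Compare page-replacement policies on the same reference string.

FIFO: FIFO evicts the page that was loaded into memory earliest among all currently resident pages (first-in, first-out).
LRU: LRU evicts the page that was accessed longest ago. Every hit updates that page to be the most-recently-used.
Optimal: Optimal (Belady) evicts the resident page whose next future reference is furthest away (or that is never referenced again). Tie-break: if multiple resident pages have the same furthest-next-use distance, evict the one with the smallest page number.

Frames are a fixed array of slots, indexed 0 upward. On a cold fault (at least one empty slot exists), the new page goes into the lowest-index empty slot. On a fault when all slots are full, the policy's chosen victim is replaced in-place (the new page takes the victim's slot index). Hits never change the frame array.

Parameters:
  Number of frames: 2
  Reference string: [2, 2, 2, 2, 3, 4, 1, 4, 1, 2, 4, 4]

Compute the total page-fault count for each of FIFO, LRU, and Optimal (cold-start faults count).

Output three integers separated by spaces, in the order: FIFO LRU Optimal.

Answer: 6 6 5

Derivation:
--- FIFO ---
  step 0: ref 2 -> FAULT, frames=[2,-] (faults so far: 1)
  step 1: ref 2 -> HIT, frames=[2,-] (faults so far: 1)
  step 2: ref 2 -> HIT, frames=[2,-] (faults so far: 1)
  step 3: ref 2 -> HIT, frames=[2,-] (faults so far: 1)
  step 4: ref 3 -> FAULT, frames=[2,3] (faults so far: 2)
  step 5: ref 4 -> FAULT, evict 2, frames=[4,3] (faults so far: 3)
  step 6: ref 1 -> FAULT, evict 3, frames=[4,1] (faults so far: 4)
  step 7: ref 4 -> HIT, frames=[4,1] (faults so far: 4)
  step 8: ref 1 -> HIT, frames=[4,1] (faults so far: 4)
  step 9: ref 2 -> FAULT, evict 4, frames=[2,1] (faults so far: 5)
  step 10: ref 4 -> FAULT, evict 1, frames=[2,4] (faults so far: 6)
  step 11: ref 4 -> HIT, frames=[2,4] (faults so far: 6)
  FIFO total faults: 6
--- LRU ---
  step 0: ref 2 -> FAULT, frames=[2,-] (faults so far: 1)
  step 1: ref 2 -> HIT, frames=[2,-] (faults so far: 1)
  step 2: ref 2 -> HIT, frames=[2,-] (faults so far: 1)
  step 3: ref 2 -> HIT, frames=[2,-] (faults so far: 1)
  step 4: ref 3 -> FAULT, frames=[2,3] (faults so far: 2)
  step 5: ref 4 -> FAULT, evict 2, frames=[4,3] (faults so far: 3)
  step 6: ref 1 -> FAULT, evict 3, frames=[4,1] (faults so far: 4)
  step 7: ref 4 -> HIT, frames=[4,1] (faults so far: 4)
  step 8: ref 1 -> HIT, frames=[4,1] (faults so far: 4)
  step 9: ref 2 -> FAULT, evict 4, frames=[2,1] (faults so far: 5)
  step 10: ref 4 -> FAULT, evict 1, frames=[2,4] (faults so far: 6)
  step 11: ref 4 -> HIT, frames=[2,4] (faults so far: 6)
  LRU total faults: 6
--- Optimal ---
  step 0: ref 2 -> FAULT, frames=[2,-] (faults so far: 1)
  step 1: ref 2 -> HIT, frames=[2,-] (faults so far: 1)
  step 2: ref 2 -> HIT, frames=[2,-] (faults so far: 1)
  step 3: ref 2 -> HIT, frames=[2,-] (faults so far: 1)
  step 4: ref 3 -> FAULT, frames=[2,3] (faults so far: 2)
  step 5: ref 4 -> FAULT, evict 3, frames=[2,4] (faults so far: 3)
  step 6: ref 1 -> FAULT, evict 2, frames=[1,4] (faults so far: 4)
  step 7: ref 4 -> HIT, frames=[1,4] (faults so far: 4)
  step 8: ref 1 -> HIT, frames=[1,4] (faults so far: 4)
  step 9: ref 2 -> FAULT, evict 1, frames=[2,4] (faults so far: 5)
  step 10: ref 4 -> HIT, frames=[2,4] (faults so far: 5)
  step 11: ref 4 -> HIT, frames=[2,4] (faults so far: 5)
  Optimal total faults: 5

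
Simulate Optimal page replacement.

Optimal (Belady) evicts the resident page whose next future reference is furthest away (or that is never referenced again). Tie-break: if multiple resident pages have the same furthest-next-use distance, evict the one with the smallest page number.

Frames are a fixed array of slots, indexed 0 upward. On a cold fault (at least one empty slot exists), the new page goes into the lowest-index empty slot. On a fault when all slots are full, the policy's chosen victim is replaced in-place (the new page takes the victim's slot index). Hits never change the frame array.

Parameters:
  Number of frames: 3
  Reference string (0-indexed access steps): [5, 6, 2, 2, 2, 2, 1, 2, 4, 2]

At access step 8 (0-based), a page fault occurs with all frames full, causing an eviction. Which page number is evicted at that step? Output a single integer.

Step 0: ref 5 -> FAULT, frames=[5,-,-]
Step 1: ref 6 -> FAULT, frames=[5,6,-]
Step 2: ref 2 -> FAULT, frames=[5,6,2]
Step 3: ref 2 -> HIT, frames=[5,6,2]
Step 4: ref 2 -> HIT, frames=[5,6,2]
Step 5: ref 2 -> HIT, frames=[5,6,2]
Step 6: ref 1 -> FAULT, evict 5, frames=[1,6,2]
Step 7: ref 2 -> HIT, frames=[1,6,2]
Step 8: ref 4 -> FAULT, evict 1, frames=[4,6,2]
At step 8: evicted page 1

Answer: 1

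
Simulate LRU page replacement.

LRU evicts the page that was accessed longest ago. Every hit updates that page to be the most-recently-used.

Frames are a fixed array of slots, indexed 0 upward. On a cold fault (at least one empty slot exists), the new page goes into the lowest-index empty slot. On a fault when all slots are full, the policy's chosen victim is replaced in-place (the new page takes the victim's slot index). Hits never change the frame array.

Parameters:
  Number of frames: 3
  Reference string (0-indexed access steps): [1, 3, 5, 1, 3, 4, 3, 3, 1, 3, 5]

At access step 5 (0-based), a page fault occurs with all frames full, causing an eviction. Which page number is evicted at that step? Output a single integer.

Step 0: ref 1 -> FAULT, frames=[1,-,-]
Step 1: ref 3 -> FAULT, frames=[1,3,-]
Step 2: ref 5 -> FAULT, frames=[1,3,5]
Step 3: ref 1 -> HIT, frames=[1,3,5]
Step 4: ref 3 -> HIT, frames=[1,3,5]
Step 5: ref 4 -> FAULT, evict 5, frames=[1,3,4]
At step 5: evicted page 5

Answer: 5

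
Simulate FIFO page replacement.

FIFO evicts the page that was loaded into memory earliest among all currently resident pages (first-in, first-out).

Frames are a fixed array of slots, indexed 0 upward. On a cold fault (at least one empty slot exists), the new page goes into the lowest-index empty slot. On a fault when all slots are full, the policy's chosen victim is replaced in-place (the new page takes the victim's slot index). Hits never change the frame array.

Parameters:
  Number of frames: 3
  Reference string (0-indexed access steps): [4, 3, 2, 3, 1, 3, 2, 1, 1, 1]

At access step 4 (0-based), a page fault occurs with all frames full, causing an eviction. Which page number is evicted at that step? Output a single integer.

Step 0: ref 4 -> FAULT, frames=[4,-,-]
Step 1: ref 3 -> FAULT, frames=[4,3,-]
Step 2: ref 2 -> FAULT, frames=[4,3,2]
Step 3: ref 3 -> HIT, frames=[4,3,2]
Step 4: ref 1 -> FAULT, evict 4, frames=[1,3,2]
At step 4: evicted page 4

Answer: 4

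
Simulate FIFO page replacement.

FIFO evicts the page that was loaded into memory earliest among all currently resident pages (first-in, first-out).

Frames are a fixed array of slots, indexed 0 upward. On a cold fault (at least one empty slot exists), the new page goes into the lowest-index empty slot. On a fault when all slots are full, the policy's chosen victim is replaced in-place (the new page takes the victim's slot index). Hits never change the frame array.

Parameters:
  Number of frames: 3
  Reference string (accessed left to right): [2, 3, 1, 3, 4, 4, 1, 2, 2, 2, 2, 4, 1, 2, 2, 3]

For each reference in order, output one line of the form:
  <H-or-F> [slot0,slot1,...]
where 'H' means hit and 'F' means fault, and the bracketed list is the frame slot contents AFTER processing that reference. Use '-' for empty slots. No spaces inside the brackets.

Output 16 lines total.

F [2,-,-]
F [2,3,-]
F [2,3,1]
H [2,3,1]
F [4,3,1]
H [4,3,1]
H [4,3,1]
F [4,2,1]
H [4,2,1]
H [4,2,1]
H [4,2,1]
H [4,2,1]
H [4,2,1]
H [4,2,1]
H [4,2,1]
F [4,2,3]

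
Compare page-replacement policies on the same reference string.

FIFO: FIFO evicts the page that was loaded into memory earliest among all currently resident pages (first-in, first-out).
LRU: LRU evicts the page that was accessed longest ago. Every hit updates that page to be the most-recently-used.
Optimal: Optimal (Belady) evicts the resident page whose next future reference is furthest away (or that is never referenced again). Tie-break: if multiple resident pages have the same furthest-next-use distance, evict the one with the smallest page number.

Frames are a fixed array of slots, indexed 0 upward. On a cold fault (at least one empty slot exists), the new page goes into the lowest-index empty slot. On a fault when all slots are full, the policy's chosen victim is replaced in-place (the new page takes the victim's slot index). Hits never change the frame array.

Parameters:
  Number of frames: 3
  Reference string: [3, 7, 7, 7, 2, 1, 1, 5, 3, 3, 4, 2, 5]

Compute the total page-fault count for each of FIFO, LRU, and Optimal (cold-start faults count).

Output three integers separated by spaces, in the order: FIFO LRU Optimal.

--- FIFO ---
  step 0: ref 3 -> FAULT, frames=[3,-,-] (faults so far: 1)
  step 1: ref 7 -> FAULT, frames=[3,7,-] (faults so far: 2)
  step 2: ref 7 -> HIT, frames=[3,7,-] (faults so far: 2)
  step 3: ref 7 -> HIT, frames=[3,7,-] (faults so far: 2)
  step 4: ref 2 -> FAULT, frames=[3,7,2] (faults so far: 3)
  step 5: ref 1 -> FAULT, evict 3, frames=[1,7,2] (faults so far: 4)
  step 6: ref 1 -> HIT, frames=[1,7,2] (faults so far: 4)
  step 7: ref 5 -> FAULT, evict 7, frames=[1,5,2] (faults so far: 5)
  step 8: ref 3 -> FAULT, evict 2, frames=[1,5,3] (faults so far: 6)
  step 9: ref 3 -> HIT, frames=[1,5,3] (faults so far: 6)
  step 10: ref 4 -> FAULT, evict 1, frames=[4,5,3] (faults so far: 7)
  step 11: ref 2 -> FAULT, evict 5, frames=[4,2,3] (faults so far: 8)
  step 12: ref 5 -> FAULT, evict 3, frames=[4,2,5] (faults so far: 9)
  FIFO total faults: 9
--- LRU ---
  step 0: ref 3 -> FAULT, frames=[3,-,-] (faults so far: 1)
  step 1: ref 7 -> FAULT, frames=[3,7,-] (faults so far: 2)
  step 2: ref 7 -> HIT, frames=[3,7,-] (faults so far: 2)
  step 3: ref 7 -> HIT, frames=[3,7,-] (faults so far: 2)
  step 4: ref 2 -> FAULT, frames=[3,7,2] (faults so far: 3)
  step 5: ref 1 -> FAULT, evict 3, frames=[1,7,2] (faults so far: 4)
  step 6: ref 1 -> HIT, frames=[1,7,2] (faults so far: 4)
  step 7: ref 5 -> FAULT, evict 7, frames=[1,5,2] (faults so far: 5)
  step 8: ref 3 -> FAULT, evict 2, frames=[1,5,3] (faults so far: 6)
  step 9: ref 3 -> HIT, frames=[1,5,3] (faults so far: 6)
  step 10: ref 4 -> FAULT, evict 1, frames=[4,5,3] (faults so far: 7)
  step 11: ref 2 -> FAULT, evict 5, frames=[4,2,3] (faults so far: 8)
  step 12: ref 5 -> FAULT, evict 3, frames=[4,2,5] (faults so far: 9)
  LRU total faults: 9
--- Optimal ---
  step 0: ref 3 -> FAULT, frames=[3,-,-] (faults so far: 1)
  step 1: ref 7 -> FAULT, frames=[3,7,-] (faults so far: 2)
  step 2: ref 7 -> HIT, frames=[3,7,-] (faults so far: 2)
  step 3: ref 7 -> HIT, frames=[3,7,-] (faults so far: 2)
  step 4: ref 2 -> FAULT, frames=[3,7,2] (faults so far: 3)
  step 5: ref 1 -> FAULT, evict 7, frames=[3,1,2] (faults so far: 4)
  step 6: ref 1 -> HIT, frames=[3,1,2] (faults so far: 4)
  step 7: ref 5 -> FAULT, evict 1, frames=[3,5,2] (faults so far: 5)
  step 8: ref 3 -> HIT, frames=[3,5,2] (faults so far: 5)
  step 9: ref 3 -> HIT, frames=[3,5,2] (faults so far: 5)
  step 10: ref 4 -> FAULT, evict 3, frames=[4,5,2] (faults so far: 6)
  step 11: ref 2 -> HIT, frames=[4,5,2] (faults so far: 6)
  step 12: ref 5 -> HIT, frames=[4,5,2] (faults so far: 6)
  Optimal total faults: 6

Answer: 9 9 6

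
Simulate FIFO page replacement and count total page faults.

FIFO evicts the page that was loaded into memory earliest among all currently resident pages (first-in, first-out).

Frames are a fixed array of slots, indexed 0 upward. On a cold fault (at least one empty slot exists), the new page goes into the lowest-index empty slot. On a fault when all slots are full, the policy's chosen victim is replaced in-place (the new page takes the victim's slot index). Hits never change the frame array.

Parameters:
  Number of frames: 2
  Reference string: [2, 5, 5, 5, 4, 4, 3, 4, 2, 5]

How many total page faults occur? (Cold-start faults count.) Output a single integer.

Step 0: ref 2 → FAULT, frames=[2,-]
Step 1: ref 5 → FAULT, frames=[2,5]
Step 2: ref 5 → HIT, frames=[2,5]
Step 3: ref 5 → HIT, frames=[2,5]
Step 4: ref 4 → FAULT (evict 2), frames=[4,5]
Step 5: ref 4 → HIT, frames=[4,5]
Step 6: ref 3 → FAULT (evict 5), frames=[4,3]
Step 7: ref 4 → HIT, frames=[4,3]
Step 8: ref 2 → FAULT (evict 4), frames=[2,3]
Step 9: ref 5 → FAULT (evict 3), frames=[2,5]
Total faults: 6

Answer: 6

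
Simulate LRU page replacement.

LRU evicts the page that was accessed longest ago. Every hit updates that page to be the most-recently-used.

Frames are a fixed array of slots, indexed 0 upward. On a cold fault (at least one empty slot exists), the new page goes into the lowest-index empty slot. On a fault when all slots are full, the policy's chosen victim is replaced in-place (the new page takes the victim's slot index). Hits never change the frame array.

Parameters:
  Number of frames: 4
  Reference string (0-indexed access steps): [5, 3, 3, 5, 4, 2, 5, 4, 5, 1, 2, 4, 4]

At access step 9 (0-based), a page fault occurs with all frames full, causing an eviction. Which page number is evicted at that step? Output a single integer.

Answer: 3

Derivation:
Step 0: ref 5 -> FAULT, frames=[5,-,-,-]
Step 1: ref 3 -> FAULT, frames=[5,3,-,-]
Step 2: ref 3 -> HIT, frames=[5,3,-,-]
Step 3: ref 5 -> HIT, frames=[5,3,-,-]
Step 4: ref 4 -> FAULT, frames=[5,3,4,-]
Step 5: ref 2 -> FAULT, frames=[5,3,4,2]
Step 6: ref 5 -> HIT, frames=[5,3,4,2]
Step 7: ref 4 -> HIT, frames=[5,3,4,2]
Step 8: ref 5 -> HIT, frames=[5,3,4,2]
Step 9: ref 1 -> FAULT, evict 3, frames=[5,1,4,2]
At step 9: evicted page 3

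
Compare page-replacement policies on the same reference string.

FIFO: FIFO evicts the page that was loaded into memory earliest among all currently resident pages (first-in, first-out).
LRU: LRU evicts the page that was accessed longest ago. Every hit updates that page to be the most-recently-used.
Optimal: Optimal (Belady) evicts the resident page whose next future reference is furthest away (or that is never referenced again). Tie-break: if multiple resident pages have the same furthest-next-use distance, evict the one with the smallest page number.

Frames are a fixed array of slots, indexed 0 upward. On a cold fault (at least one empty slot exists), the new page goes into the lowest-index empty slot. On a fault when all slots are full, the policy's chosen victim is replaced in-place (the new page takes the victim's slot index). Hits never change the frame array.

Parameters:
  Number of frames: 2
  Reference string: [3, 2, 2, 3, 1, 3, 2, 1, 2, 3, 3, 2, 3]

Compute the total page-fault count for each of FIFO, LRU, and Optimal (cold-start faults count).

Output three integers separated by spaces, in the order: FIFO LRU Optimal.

Answer: 8 6 5

Derivation:
--- FIFO ---
  step 0: ref 3 -> FAULT, frames=[3,-] (faults so far: 1)
  step 1: ref 2 -> FAULT, frames=[3,2] (faults so far: 2)
  step 2: ref 2 -> HIT, frames=[3,2] (faults so far: 2)
  step 3: ref 3 -> HIT, frames=[3,2] (faults so far: 2)
  step 4: ref 1 -> FAULT, evict 3, frames=[1,2] (faults so far: 3)
  step 5: ref 3 -> FAULT, evict 2, frames=[1,3] (faults so far: 4)
  step 6: ref 2 -> FAULT, evict 1, frames=[2,3] (faults so far: 5)
  step 7: ref 1 -> FAULT, evict 3, frames=[2,1] (faults so far: 6)
  step 8: ref 2 -> HIT, frames=[2,1] (faults so far: 6)
  step 9: ref 3 -> FAULT, evict 2, frames=[3,1] (faults so far: 7)
  step 10: ref 3 -> HIT, frames=[3,1] (faults so far: 7)
  step 11: ref 2 -> FAULT, evict 1, frames=[3,2] (faults so far: 8)
  step 12: ref 3 -> HIT, frames=[3,2] (faults so far: 8)
  FIFO total faults: 8
--- LRU ---
  step 0: ref 3 -> FAULT, frames=[3,-] (faults so far: 1)
  step 1: ref 2 -> FAULT, frames=[3,2] (faults so far: 2)
  step 2: ref 2 -> HIT, frames=[3,2] (faults so far: 2)
  step 3: ref 3 -> HIT, frames=[3,2] (faults so far: 2)
  step 4: ref 1 -> FAULT, evict 2, frames=[3,1] (faults so far: 3)
  step 5: ref 3 -> HIT, frames=[3,1] (faults so far: 3)
  step 6: ref 2 -> FAULT, evict 1, frames=[3,2] (faults so far: 4)
  step 7: ref 1 -> FAULT, evict 3, frames=[1,2] (faults so far: 5)
  step 8: ref 2 -> HIT, frames=[1,2] (faults so far: 5)
  step 9: ref 3 -> FAULT, evict 1, frames=[3,2] (faults so far: 6)
  step 10: ref 3 -> HIT, frames=[3,2] (faults so far: 6)
  step 11: ref 2 -> HIT, frames=[3,2] (faults so far: 6)
  step 12: ref 3 -> HIT, frames=[3,2] (faults so far: 6)
  LRU total faults: 6
--- Optimal ---
  step 0: ref 3 -> FAULT, frames=[3,-] (faults so far: 1)
  step 1: ref 2 -> FAULT, frames=[3,2] (faults so far: 2)
  step 2: ref 2 -> HIT, frames=[3,2] (faults so far: 2)
  step 3: ref 3 -> HIT, frames=[3,2] (faults so far: 2)
  step 4: ref 1 -> FAULT, evict 2, frames=[3,1] (faults so far: 3)
  step 5: ref 3 -> HIT, frames=[3,1] (faults so far: 3)
  step 6: ref 2 -> FAULT, evict 3, frames=[2,1] (faults so far: 4)
  step 7: ref 1 -> HIT, frames=[2,1] (faults so far: 4)
  step 8: ref 2 -> HIT, frames=[2,1] (faults so far: 4)
  step 9: ref 3 -> FAULT, evict 1, frames=[2,3] (faults so far: 5)
  step 10: ref 3 -> HIT, frames=[2,3] (faults so far: 5)
  step 11: ref 2 -> HIT, frames=[2,3] (faults so far: 5)
  step 12: ref 3 -> HIT, frames=[2,3] (faults so far: 5)
  Optimal total faults: 5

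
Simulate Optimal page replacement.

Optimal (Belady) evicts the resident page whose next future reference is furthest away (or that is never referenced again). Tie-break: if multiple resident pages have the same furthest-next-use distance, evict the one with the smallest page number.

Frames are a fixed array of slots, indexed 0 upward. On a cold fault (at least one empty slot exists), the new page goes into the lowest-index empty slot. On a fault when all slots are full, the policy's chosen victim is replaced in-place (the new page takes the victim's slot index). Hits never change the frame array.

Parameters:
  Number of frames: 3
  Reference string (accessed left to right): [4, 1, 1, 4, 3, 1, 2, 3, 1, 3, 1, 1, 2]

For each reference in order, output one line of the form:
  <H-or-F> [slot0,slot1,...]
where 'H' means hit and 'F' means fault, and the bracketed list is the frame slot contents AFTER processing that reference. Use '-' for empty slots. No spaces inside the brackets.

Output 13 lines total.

F [4,-,-]
F [4,1,-]
H [4,1,-]
H [4,1,-]
F [4,1,3]
H [4,1,3]
F [2,1,3]
H [2,1,3]
H [2,1,3]
H [2,1,3]
H [2,1,3]
H [2,1,3]
H [2,1,3]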